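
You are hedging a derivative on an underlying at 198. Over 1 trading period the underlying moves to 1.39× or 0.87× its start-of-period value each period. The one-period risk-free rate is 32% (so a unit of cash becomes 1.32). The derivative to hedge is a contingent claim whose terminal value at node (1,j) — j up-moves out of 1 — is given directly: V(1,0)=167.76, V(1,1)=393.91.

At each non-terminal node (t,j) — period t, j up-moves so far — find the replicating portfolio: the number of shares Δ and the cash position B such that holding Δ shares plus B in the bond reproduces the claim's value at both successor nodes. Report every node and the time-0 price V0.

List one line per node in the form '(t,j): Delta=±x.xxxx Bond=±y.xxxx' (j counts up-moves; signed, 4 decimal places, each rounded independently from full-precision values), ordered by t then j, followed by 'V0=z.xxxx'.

(0,0): Delta=2.1965 Bond=-159.5503
V0=275.3536

Under the risk-neutral measure, an up-move has probability p* = (R−d)/(u−d) = 0.8654 and values discount at R = 1.32.
Terminal values V(1,·): V(1,0)=167.7600, V(1,1)=393.9100
  t=0,j=0: stock 198.0000 → up 275.2200 (V=393.9100), down 172.2600 (V=167.7600). Price 275.3536; hedge Δ=2.1965, bond B=-159.5503.
Each (Δ,B) replicates both successor values, so the strategy is self-financing and V0 is arbitrage-free.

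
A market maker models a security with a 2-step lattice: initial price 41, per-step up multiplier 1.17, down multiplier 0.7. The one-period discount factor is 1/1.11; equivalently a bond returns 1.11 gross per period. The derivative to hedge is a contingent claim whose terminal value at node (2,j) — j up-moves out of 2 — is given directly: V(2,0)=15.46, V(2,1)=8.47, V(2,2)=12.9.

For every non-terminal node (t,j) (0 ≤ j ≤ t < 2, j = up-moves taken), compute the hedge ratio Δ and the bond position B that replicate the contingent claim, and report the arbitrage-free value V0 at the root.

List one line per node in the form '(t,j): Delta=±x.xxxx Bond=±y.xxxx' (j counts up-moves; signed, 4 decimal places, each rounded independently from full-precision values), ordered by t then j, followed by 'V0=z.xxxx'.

(0,0): Delta=0.1390 Bond=4.0060
(1,0): Delta=-0.5182 Bond=23.3069
(1,1): Delta=0.1965 Bond=1.6866
V0=9.7030

No-arbitrage ⇒ martingale measure with p* = (R−d)/(u−d) = 0.8723.
Terminal payoffs: V(2,0)=15.4600, V(2,1)=8.4700, V(2,2)=12.9000
  t=1,j=0: stock 28.7000 → up 33.5790 (V=8.4700), down 20.0900 (V=15.4600). Price 8.4345; hedge Δ=-0.5182, bond B=23.3069.
  t=1,j=1: stock 47.9700 → up 56.1249 (V=12.9000), down 33.5790 (V=8.4700). Price 11.1121; hedge Δ=0.1965, bond B=1.6866.
  t=0,j=0: stock 41.0000 → up 47.9700 (V=11.1121), down 28.7000 (V=8.4345). Price 9.7030; hedge Δ=0.1390, bond B=4.0060.
Check: Δ(0,0)·S0 + B(0,0) = 9.7030 = V0.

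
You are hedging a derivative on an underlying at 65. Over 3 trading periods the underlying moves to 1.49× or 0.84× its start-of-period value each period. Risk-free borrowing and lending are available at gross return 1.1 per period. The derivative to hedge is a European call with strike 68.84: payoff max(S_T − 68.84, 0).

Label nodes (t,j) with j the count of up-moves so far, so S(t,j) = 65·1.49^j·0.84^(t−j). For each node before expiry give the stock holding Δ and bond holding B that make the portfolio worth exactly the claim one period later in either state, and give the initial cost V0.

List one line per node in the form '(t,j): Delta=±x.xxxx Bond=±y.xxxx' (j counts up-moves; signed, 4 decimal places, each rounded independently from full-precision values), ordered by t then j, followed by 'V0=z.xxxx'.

(0,0): Delta=0.7854 Bond=-32.6856
(1,0): Delta=0.5367 Bond=-22.3761
(1,1): Delta=0.9956 Bond=-56.3212
(2,0): Delta=0.0000 Bond=0.0000
(2,1): Delta=0.9905 Bond=-61.5344
(2,2): Delta=1.0000 Bond=-62.5818
V0=18.3621

No-arbitrage ⇒ martingale measure with p* = (R−d)/(u−d) = 0.4000.
At expiry t=3: V(3,0)=0.0000, V(3,1)=0.0000, V(3,2)=52.3775, V(3,3)=146.1767
  t=2,j=0: stock 45.8640 → up 68.3374 (V=0.0000), down 38.5258 (V=0.0000). Price 0.0000; hedge Δ=0.0000, bond B=0.0000.
  t=2,j=1: stock 81.3540 → up 121.2175 (V=52.3775), down 68.3374 (V=0.0000). Price 19.0463; hedge Δ=0.9905, bond B=-61.5344.
  t=2,j=2: stock 144.3065 → up 215.0167 (V=146.1767), down 121.2175 (V=52.3775). Price 81.7247; hedge Δ=1.0000, bond B=-62.5818.
  t=1,j=0: stock 54.6000 → up 81.3540 (V=19.0463), down 45.8640 (V=0.0000). Price 6.9259; hedge Δ=0.5367, bond B=-22.3761.
  t=1,j=1: stock 96.8500 → up 144.3065 (V=81.7247), down 81.3540 (V=19.0463). Price 40.1070; hedge Δ=0.9956, bond B=-56.3212.
  t=0,j=0: stock 65.0000 → up 96.8500 (V=40.1070), down 54.6000 (V=6.9259). Price 18.3621; hedge Δ=0.7854, bond B=-32.6856.
The time-0 hedge costs 18.3621, which is the no-arbitrage price.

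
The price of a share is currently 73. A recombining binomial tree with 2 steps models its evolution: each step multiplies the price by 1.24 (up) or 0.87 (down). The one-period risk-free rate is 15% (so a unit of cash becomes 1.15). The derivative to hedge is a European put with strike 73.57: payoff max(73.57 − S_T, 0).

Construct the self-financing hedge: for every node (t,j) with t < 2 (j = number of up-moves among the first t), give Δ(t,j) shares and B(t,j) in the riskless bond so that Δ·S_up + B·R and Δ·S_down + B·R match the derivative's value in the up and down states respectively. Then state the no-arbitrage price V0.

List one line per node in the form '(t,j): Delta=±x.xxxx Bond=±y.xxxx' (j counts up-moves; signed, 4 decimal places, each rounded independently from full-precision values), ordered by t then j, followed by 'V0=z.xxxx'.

(0,0): Delta=-0.1434 Bond=11.2902
(1,0): Delta=-0.7795 Bond=53.3777
(1,1): Delta=0.0000 Bond=0.0000
V0=0.8195

The replicating-portfolio and risk-neutral prices coincide; use p* = (1.15−0.87)/(1.24−0.87) = 0.7568 for the latter.
Terminal payoffs: V(2,0)=18.3163, V(2,1)=0.0000, V(2,2)=0.0000
(1,0): S=63.5100. Δ = (V_up−V_dn)/(S_up−S_dn) = (0.0000−18.3163)/(78.7524−55.2537) = -0.7795. V = [p*·0.0000 + (1−p*)·18.3163]/1.15 = 3.8742. B = V − Δ·S = 53.3777.
(1,1): S=90.5200. Δ = (V_up−V_dn)/(S_up−S_dn) = (0.0000−0.0000)/(112.2448−78.7524) = 0.0000. V = [p*·0.0000 + (1−p*)·0.0000]/1.15 = 0.0000. B = V − Δ·S = 0.0000.
(0,0): S=73.0000. Δ = (V_up−V_dn)/(S_up−S_dn) = (0.0000−3.8742)/(90.5200−63.5100) = -0.1434. V = [p*·0.0000 + (1−p*)·3.8742]/1.15 = 0.8195. B = V − Δ·S = 11.2902.
Each (Δ,B) replicates both successor values, so the strategy is self-financing and V0 is arbitrage-free.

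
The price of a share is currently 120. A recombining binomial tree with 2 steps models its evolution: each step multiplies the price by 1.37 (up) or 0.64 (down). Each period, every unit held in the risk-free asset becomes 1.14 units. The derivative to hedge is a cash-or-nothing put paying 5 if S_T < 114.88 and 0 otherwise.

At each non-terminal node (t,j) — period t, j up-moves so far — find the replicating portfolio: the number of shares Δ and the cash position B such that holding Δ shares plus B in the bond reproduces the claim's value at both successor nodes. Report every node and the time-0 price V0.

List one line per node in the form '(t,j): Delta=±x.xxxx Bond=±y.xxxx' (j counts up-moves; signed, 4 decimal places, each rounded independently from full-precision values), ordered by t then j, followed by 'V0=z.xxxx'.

(0,0): Delta=-0.0343 Bond=6.1576
(1,0): Delta=0.0000 Bond=4.3860
(1,1): Delta=-0.0417 Bond=8.2312
V0=2.0424

Since d<R<u, set p* = (R−d)/(u−d) = 0.6849; price each node as the discounted p*-expectation of its children.
At expiry t=2: V(2,0)=5.0000, V(2,1)=5.0000, V(2,2)=0.0000
  t=1,j=0: stock 76.8000 → up 105.2160 (V=5.0000), down 49.1520 (V=5.0000). Price 4.3860; hedge Δ=0.0000, bond B=4.3860.
  t=1,j=1: stock 164.4000 → up 225.2280 (V=0.0000), down 105.2160 (V=5.0000). Price 1.3819; hedge Δ=-0.0417, bond B=8.2312.
  t=0,j=0: stock 120.0000 → up 164.4000 (V=1.3819), down 76.8000 (V=4.3860). Price 2.0424; hedge Δ=-0.0343, bond B=6.1576.
Check: Δ(0,0)·S0 + B(0,0) = 2.0424 = V0.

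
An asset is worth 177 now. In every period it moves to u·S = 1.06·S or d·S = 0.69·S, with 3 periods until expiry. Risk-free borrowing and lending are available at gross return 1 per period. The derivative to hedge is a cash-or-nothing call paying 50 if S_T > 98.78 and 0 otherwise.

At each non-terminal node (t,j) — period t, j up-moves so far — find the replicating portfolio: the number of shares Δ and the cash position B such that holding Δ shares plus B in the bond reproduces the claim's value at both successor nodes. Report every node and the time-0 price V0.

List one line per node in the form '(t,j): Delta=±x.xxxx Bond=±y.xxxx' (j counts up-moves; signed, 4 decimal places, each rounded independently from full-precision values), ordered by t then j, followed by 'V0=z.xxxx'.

Under the risk-neutral measure, an up-move has probability p* = (R−d)/(u−d) = 0.8378 and values discount at R = 1.
Payoff layer (t=3): V(3,0)=0.0000, V(3,1)=0.0000, V(3,2)=50.0000, V(3,3)=50.0000
Node (2,0) S=84.2697: V=(p*·0.0000+(1−p*)·0.0000)/1=0.0000; Δ=(0.0000−0.0000)/(89.3259−58.1461)=0.0000; B=V−Δ·S=0.0000
Node (2,1) S=129.4578: V=(p*·50.0000+(1−p*)·0.0000)/1=41.8919; Δ=(50.0000−0.0000)/(137.2253−89.3259)=1.0439; B=V−Δ·S=-93.2432
Node (2,2) S=198.8772: V=(p*·50.0000+(1−p*)·50.0000)/1=50.0000; Δ=(50.0000−50.0000)/(210.8098−137.2253)=0.0000; B=V−Δ·S=50.0000
Node (1,0) S=122.1300: V=(p*·41.8919+(1−p*)·0.0000)/1=35.0986; Δ=(41.8919−0.0000)/(129.4578−84.2697)=0.9271; B=V−Δ·S=-78.1227
Node (1,1) S=187.6200: V=(p*·50.0000+(1−p*)·41.8919)/1=48.6852; Δ=(50.0000−41.8919)/(198.8772−129.4578)=0.1168; B=V−Δ·S=26.7714
Node (0,0) S=177.0000: V=(p*·48.6852+(1−p*)·35.0986)/1=46.4819; Δ=(48.6852−35.0986)/(187.6200−122.1300)=0.2075; B=V−Δ·S=9.7615
Each (Δ,B) replicates both successor values, so the strategy is self-financing and V0 is arbitrage-free.

(0,0): Delta=0.2075 Bond=9.7615
(1,0): Delta=0.9271 Bond=-78.1227
(1,1): Delta=0.1168 Bond=26.7714
(2,0): Delta=0.0000 Bond=0.0000
(2,1): Delta=1.0439 Bond=-93.2432
(2,2): Delta=0.0000 Bond=50.0000
V0=46.4819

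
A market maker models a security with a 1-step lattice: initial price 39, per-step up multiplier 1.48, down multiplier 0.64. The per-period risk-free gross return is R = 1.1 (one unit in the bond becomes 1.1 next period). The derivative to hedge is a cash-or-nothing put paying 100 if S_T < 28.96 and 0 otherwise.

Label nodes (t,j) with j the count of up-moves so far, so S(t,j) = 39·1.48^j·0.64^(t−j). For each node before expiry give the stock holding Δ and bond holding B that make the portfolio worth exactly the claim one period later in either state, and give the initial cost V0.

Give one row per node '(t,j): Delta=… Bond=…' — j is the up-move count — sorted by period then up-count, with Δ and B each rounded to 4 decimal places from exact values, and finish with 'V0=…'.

(0,0): Delta=-3.0525 Bond=160.1732
V0=41.1255

Under the risk-neutral measure, an up-move has probability p* = (R−d)/(u−d) = 0.5476 and values discount at R = 1.1.
Terminal payoffs: V(1,0)=100.0000, V(1,1)=0.0000
(0,0): S=39.0000. Δ = (V_up−V_dn)/(S_up−S_dn) = (0.0000−100.0000)/(57.7200−24.9600) = -3.0525. V = [p*·0.0000 + (1−p*)·100.0000]/1.1 = 41.1255. B = V − Δ·S = 160.1732.
Root portfolio cost Δ·39+B reproduces V0=41.1255.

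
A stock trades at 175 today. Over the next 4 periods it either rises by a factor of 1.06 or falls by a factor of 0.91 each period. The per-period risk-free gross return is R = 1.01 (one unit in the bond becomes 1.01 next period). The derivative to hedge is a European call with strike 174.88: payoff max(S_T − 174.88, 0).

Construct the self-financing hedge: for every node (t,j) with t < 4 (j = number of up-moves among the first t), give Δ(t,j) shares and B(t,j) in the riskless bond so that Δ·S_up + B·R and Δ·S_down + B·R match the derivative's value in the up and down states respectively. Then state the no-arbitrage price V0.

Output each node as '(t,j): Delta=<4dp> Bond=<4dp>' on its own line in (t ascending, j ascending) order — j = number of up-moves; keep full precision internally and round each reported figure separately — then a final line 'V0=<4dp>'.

Risk-neutral probability p* = (R−d)/(u−d) = (1.01−0.91)/(1.06−0.91) = 0.6667.
At expiry t=4: V(4,0)=0.0000, V(4,1)=0.0000, V(4,2)=0.0000, V(4,3)=14.7893, V(4,4)=46.0535
(3,0): S=131.8749. Δ = (V_up−V_dn)/(S_up−S_dn) = (0.0000−0.0000)/(139.7874−120.0062) = 0.0000. V = [p*·0.0000 + (1−p*)·0.0000]/1.01 = 0.0000. B = V − Δ·S = 0.0000.
(3,1): S=153.6125. Δ = (V_up−V_dn)/(S_up−S_dn) = (0.0000−0.0000)/(162.8293−139.7874) = 0.0000. V = [p*·0.0000 + (1−p*)·0.0000]/1.01 = 0.0000. B = V − Δ·S = 0.0000.
(3,2): S=178.9333. Δ = (V_up−V_dn)/(S_up−S_dn) = (14.7893−0.0000)/(189.6693−162.8293) = 0.5510. V = [p*·14.7893 + (1−p*)·0.0000]/1.01 = 9.7619. B = V − Δ·S = -88.8334.
(3,3): S=208.4278. Δ = (V_up−V_dn)/(S_up−S_dn) = (46.0535−14.7893)/(220.9335−189.6693) = 1.0000. V = [p*·46.0535 + (1−p*)·14.7893]/1.01 = 35.2793. B = V − Δ·S = -173.1485.
(2,0): S=144.9175. Δ = (V_up−V_dn)/(S_up−S_dn) = (0.0000−0.0000)/(153.6126−131.8749) = 0.0000. V = [p*·0.0000 + (1−p*)·0.0000]/1.01 = 0.0000. B = V − Δ·S = 0.0000.
(2,1): S=168.8050. Δ = (V_up−V_dn)/(S_up−S_dn) = (9.7619−0.0000)/(178.9333−153.6125) = 0.3855. V = [p*·9.7619 + (1−p*)·0.0000]/1.01 = 6.4435. B = V − Δ·S = -58.6359.
(2,2): S=196.6300. Δ = (V_up−V_dn)/(S_up−S_dn) = (35.2793−9.7619)/(208.4278−178.9333) = 0.8652. V = [p*·35.2793 + (1−p*)·9.7619]/1.01 = 26.5084. B = V − Δ·S = -143.6074.
(1,0): S=159.2500. Δ = (V_up−V_dn)/(S_up−S_dn) = (6.4435−0.0000)/(168.8050−144.9175) = 0.2697. V = [p*·6.4435 + (1−p*)·0.0000]/1.01 = 4.2531. B = V − Δ·S = -38.7036.
(1,1): S=185.5000. Δ = (V_up−V_dn)/(S_up−S_dn) = (26.5084−6.4435)/(196.6300−168.8050) = 0.7211. V = [p*·26.5084 + (1−p*)·6.4435]/1.01 = 19.6239. B = V − Δ·S = -114.1422.
(0,0): S=175.0000. Δ = (V_up−V_dn)/(S_up−S_dn) = (19.6239−4.2531)/(185.5000−159.2500) = 0.5856. V = [p*·19.6239 + (1−p*)·4.2531]/1.01 = 14.3567. B = V − Δ·S = -88.1148.
The time-0 hedge costs 14.3567, which is the no-arbitrage price.

(0,0): Delta=0.5856 Bond=-88.1148
(1,0): Delta=0.2697 Bond=-38.7036
(1,1): Delta=0.7211 Bond=-114.1422
(2,0): Delta=0.0000 Bond=0.0000
(2,1): Delta=0.3855 Bond=-58.6359
(2,2): Delta=0.8652 Bond=-143.6074
(3,0): Delta=0.0000 Bond=0.0000
(3,1): Delta=0.0000 Bond=0.0000
(3,2): Delta=0.5510 Bond=-88.8334
(3,3): Delta=1.0000 Bond=-173.1485
V0=14.3567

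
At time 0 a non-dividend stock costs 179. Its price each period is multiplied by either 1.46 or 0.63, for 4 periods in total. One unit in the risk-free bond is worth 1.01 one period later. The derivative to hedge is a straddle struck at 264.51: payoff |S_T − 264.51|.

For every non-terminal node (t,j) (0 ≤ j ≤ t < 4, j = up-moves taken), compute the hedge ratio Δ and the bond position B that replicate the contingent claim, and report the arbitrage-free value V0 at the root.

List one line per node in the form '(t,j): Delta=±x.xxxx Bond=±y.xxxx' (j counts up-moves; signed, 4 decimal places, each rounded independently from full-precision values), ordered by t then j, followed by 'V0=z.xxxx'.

Under the risk-neutral measure, an up-move has probability p* = (R−d)/(u−d) = 0.4578 and values discount at R = 1.01.
Payoff layer (t=4): V(4,0)=236.3122, V(4,1)=199.1627, V(4,2)=113.0703, V(4,3)=86.4456, V(4,4)=548.8156
(3,0): S=44.7584. Δ = (V_up−V_dn)/(S_up−S_dn) = (199.1627−236.3122)/(65.3473−28.1978) = -1.0000. V = [p*·199.1627 + (1−p*)·236.3122]/1.01 = 217.1327. B = V − Δ·S = 261.8911.
(3,1): S=103.7258. Δ = (V_up−V_dn)/(S_up−S_dn) = (113.0703−199.1627)/(151.4397−65.3473) = -1.0000. V = [p*·113.0703 + (1−p*)·199.1627]/1.01 = 158.1652. B = V − Δ·S = 261.8911.
(3,2): S=240.3805. Δ = (V_up−V_dn)/(S_up−S_dn) = (86.4456−113.0703)/(350.9556−151.4397) = -0.1334. V = [p*·86.4456 + (1−p*)·113.0703]/1.01 = 99.8818. B = V − Δ·S = 131.9598.
(3,3): S=557.0723. Δ = (V_up−V_dn)/(S_up−S_dn) = (548.8156−86.4456)/(813.3256−350.9556) = 1.0000. V = [p*·548.8156 + (1−p*)·86.4456]/1.01 = 295.1813. B = V − Δ·S = -261.8911.
(2,0): S=71.0451. Δ = (V_up−V_dn)/(S_up−S_dn) = (158.1652−217.1327)/(103.7258−44.7584) = -1.0000. V = [p*·158.1652 + (1−p*)·217.1327]/1.01 = 188.2530. B = V − Δ·S = 259.2981.
(2,1): S=164.6442. Δ = (V_up−V_dn)/(S_up−S_dn) = (99.8818−158.1652)/(240.3805−103.7258) = -0.4265. V = [p*·99.8818 + (1−p*)·158.1652]/1.01 = 130.1795. B = V − Δ·S = 200.4005.
(2,2): S=381.5564. Δ = (V_up−V_dn)/(S_up−S_dn) = (295.1813−99.8818)/(557.0723−240.3805) = 0.6167. V = [p*·295.1813 + (1−p*)·99.8818]/1.01 = 187.4218. B = V − Δ·S = -47.8787.
(1,0): S=112.7700. Δ = (V_up−V_dn)/(S_up−S_dn) = (130.1795−188.2530)/(164.6442−71.0451) = -0.6204. V = [p*·130.1795 + (1−p*)·188.2530]/1.01 = 160.0645. B = V − Δ·S = 230.0326.
(1,1): S=261.3400. Δ = (V_up−V_dn)/(S_up−S_dn) = (187.4218−130.1795)/(381.5564−164.6442) = 0.2639. V = [p*·187.4218 + (1−p*)·130.1795]/1.01 = 154.8384. B = V − Δ·S = 85.8718.
(0,0): S=179.0000. Δ = (V_up−V_dn)/(S_up−S_dn) = (154.8384−160.0645)/(261.3400−112.7700) = -0.0352. V = [p*·154.8384 + (1−p*)·160.0645]/1.01 = 156.1107. B = V − Δ·S = 162.4072.
Each (Δ,B) replicates both successor values, so the strategy is self-financing and V0 is arbitrage-free.

(0,0): Delta=-0.0352 Bond=162.4072
(1,0): Delta=-0.6204 Bond=230.0326
(1,1): Delta=0.2639 Bond=85.8718
(2,0): Delta=-1.0000 Bond=259.2981
(2,1): Delta=-0.4265 Bond=200.4005
(2,2): Delta=0.6167 Bond=-47.8787
(3,0): Delta=-1.0000 Bond=261.8911
(3,1): Delta=-1.0000 Bond=261.8911
(3,2): Delta=-0.1334 Bond=131.9598
(3,3): Delta=1.0000 Bond=-261.8911
V0=156.1107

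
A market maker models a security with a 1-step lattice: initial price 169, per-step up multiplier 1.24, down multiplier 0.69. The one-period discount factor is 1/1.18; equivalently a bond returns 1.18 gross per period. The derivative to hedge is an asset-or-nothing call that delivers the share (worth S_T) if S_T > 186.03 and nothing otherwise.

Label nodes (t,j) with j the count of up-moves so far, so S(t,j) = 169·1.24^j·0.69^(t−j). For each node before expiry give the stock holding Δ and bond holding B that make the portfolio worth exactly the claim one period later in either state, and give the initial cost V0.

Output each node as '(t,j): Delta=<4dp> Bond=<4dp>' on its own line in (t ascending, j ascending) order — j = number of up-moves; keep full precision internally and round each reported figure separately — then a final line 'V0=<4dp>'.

(0,0): Delta=2.2545 Bond=-222.7988
V0=158.2194

Under the risk-neutral measure, an up-move has probability p* = (R−d)/(u−d) = 0.8909 and values discount at R = 1.18.
Payoff layer (t=1): V(1,0)=0.0000, V(1,1)=209.5600
Node (0,0) S=169.0000: V=(p*·209.5600+(1−p*)·0.0000)/1.18=158.2194; Δ=(209.5600−0.0000)/(209.5600−116.6100)=2.2545; B=V−Δ·S=-222.7988
Self-financing check: at every node Δ·S+B equals the discounted successor values.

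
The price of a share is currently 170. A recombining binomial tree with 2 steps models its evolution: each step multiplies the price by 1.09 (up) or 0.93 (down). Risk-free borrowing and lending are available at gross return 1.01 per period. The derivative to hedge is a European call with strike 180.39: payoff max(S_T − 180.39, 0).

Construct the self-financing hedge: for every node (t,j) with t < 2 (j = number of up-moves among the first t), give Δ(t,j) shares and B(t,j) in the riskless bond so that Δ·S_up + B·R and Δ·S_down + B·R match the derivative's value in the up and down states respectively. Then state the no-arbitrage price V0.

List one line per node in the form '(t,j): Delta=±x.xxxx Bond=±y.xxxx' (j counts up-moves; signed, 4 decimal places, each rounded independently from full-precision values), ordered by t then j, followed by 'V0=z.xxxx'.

Risk-neutral probability p* = (R−d)/(u−d) = (1.01−0.93)/(1.09−0.93) = 0.5000.
Payoff layer (t=2): V(2,0)=0.0000, V(2,1)=0.0000, V(2,2)=21.5870
  t=1,j=0: stock 158.1000 → up 172.3290 (V=0.0000), down 147.0330 (V=0.0000). Price 0.0000; hedge Δ=0.0000, bond B=0.0000.
  t=1,j=1: stock 185.3000 → up 201.9770 (V=21.5870), down 172.3290 (V=0.0000). Price 10.6866; hedge Δ=0.7281, bond B=-124.2321.
  t=0,j=0: stock 170.0000 → up 185.3000 (V=10.6866), down 158.1000 (V=0.0000). Price 5.2904; hedge Δ=0.3929, bond B=-61.5010.
Check: Δ(0,0)·S0 + B(0,0) = 5.2904 = V0.

(0,0): Delta=0.3929 Bond=-61.5010
(1,0): Delta=0.0000 Bond=0.0000
(1,1): Delta=0.7281 Bond=-124.2321
V0=5.2904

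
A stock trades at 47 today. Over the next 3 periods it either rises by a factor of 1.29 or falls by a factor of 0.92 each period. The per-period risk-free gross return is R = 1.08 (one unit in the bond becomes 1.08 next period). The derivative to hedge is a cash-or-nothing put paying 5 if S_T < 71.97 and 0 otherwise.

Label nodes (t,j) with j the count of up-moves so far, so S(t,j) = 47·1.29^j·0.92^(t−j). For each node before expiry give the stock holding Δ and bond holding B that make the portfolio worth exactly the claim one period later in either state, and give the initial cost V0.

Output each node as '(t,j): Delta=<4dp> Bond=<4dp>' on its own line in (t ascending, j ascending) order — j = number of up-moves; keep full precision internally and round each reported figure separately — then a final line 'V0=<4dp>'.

(0,0): Delta=-0.0461 Bond=5.8147
(1,0): Delta=0.0000 Bond=4.2867
(1,1): Delta=-0.0892 Bond=8.8959
(2,0): Delta=0.0000 Bond=4.6296
(2,1): Delta=0.0000 Bond=4.6296
(2,2): Delta=-0.1728 Bond=16.1411
V0=3.6482

Since d<R<u, set p* = (R−d)/(u−d) = 0.4324; price each node as the discounted p*-expectation of its children.
Terminal values V(3,·): V(3,0)=5.0000, V(3,1)=5.0000, V(3,2)=5.0000, V(3,3)=0.0000
  t=2,j=0: stock 39.7808 → up 51.3172 (V=5.0000), down 36.5983 (V=5.0000). Price 4.6296; hedge Δ=0.0000, bond B=4.6296.
  t=2,j=1: stock 55.7796 → up 71.9557 (V=5.0000), down 51.3172 (V=5.0000). Price 4.6296; hedge Δ=0.0000, bond B=4.6296.
  t=2,j=2: stock 78.2127 → up 100.8944 (V=0.0000), down 71.9557 (V=5.0000). Price 2.6276; hedge Δ=-0.1728, bond B=16.1411.
  t=1,j=0: stock 43.2400 → up 55.7796 (V=4.6296), down 39.7808 (V=4.6296). Price 4.2867; hedge Δ=0.0000, bond B=4.2867.
  t=1,j=1: stock 60.6300 → up 78.2127 (V=2.6276), down 55.7796 (V=4.6296). Price 3.4851; hedge Δ=-0.0892, bond B=8.8959.
  t=0,j=0: stock 47.0000 → up 60.6300 (V=3.4851), down 43.2400 (V=4.2867). Price 3.6482; hedge Δ=-0.0461, bond B=5.8147.
The time-0 hedge costs 3.6482, which is the no-arbitrage price.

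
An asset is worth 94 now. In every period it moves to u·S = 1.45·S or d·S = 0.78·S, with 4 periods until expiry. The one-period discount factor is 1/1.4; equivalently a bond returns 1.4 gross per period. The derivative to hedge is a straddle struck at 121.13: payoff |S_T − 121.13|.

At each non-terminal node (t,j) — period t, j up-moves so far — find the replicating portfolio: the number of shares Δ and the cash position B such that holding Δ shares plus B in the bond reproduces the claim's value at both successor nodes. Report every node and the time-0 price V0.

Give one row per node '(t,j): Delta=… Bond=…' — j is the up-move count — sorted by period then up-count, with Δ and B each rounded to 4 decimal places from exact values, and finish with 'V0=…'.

(0,0): Delta=0.9879 Bond=-30.3379
(1,0): Delta=0.8213 Bond=-30.2575
(1,1): Delta=0.9952 Bond=-43.4582
(2,0): Delta=-1.0000 Bond=61.8010
(2,1): Delta=0.9003 Bond=-50.7606
(2,2): Delta=0.9993 Bond=-61.6545
(3,0): Delta=-1.0000 Bond=86.5214
(3,1): Delta=-1.0000 Bond=86.5214
(3,2): Delta=0.9828 Bond=-83.7733
(3,3): Delta=1.0000 Bond=-86.5214
V0=62.5287

Since d<R<u, set p* = (R−d)/(u−d) = 0.9254; price each node as the discounted p*-expectation of its children.
Terminal values V(4,·): V(4,0)=86.3358, V(4,1)=56.4486, V(4,2)=0.8889, V(4,3)=102.3952, V(4,4)=294.3976
(3,0): S=44.6079. Δ = (V_up−V_dn)/(S_up−S_dn) = (56.4486−86.3358)/(64.6814−34.7942) = -1.0000. V = [p*·56.4486 + (1−p*)·86.3358]/1.4 = 41.9135. B = V − Δ·S = 86.5214.
(3,1): S=82.9249. Δ = (V_up−V_dn)/(S_up−S_dn) = (0.8889−56.4486)/(120.2411−64.6814) = -1.0000. V = [p*·0.8889 + (1−p*)·56.4486]/1.4 = 3.5965. B = V − Δ·S = 86.5214.
(3,2): S=154.1553. Δ = (V_up−V_dn)/(S_up−S_dn) = (102.3952−0.8889)/(223.5252−120.2411) = 0.9828. V = [p*·102.3952 + (1−p*)·0.8889]/1.4 = 67.7286. B = V − Δ·S = -83.7733.
(3,3): S=286.5707. Δ = (V_up−V_dn)/(S_up−S_dn) = (294.3976−102.3952)/(415.5276−223.5252) = 1.0000. V = [p*·294.3976 + (1−p*)·102.3952]/1.4 = 200.0493. B = V − Δ·S = -86.5214.
(2,0): S=57.1896. Δ = (V_up−V_dn)/(S_up−S_dn) = (3.5965−41.9135)/(82.9249−44.6079) = -1.0000. V = [p*·3.5965 + (1−p*)·41.9135]/1.4 = 4.6114. B = V − Δ·S = 61.8010.
(2,1): S=106.3140. Δ = (V_up−V_dn)/(S_up−S_dn) = (67.7286−3.5965)/(154.1553−82.9249) = 0.9003. V = [p*·67.7286 + (1−p*)·3.5965]/1.4 = 44.9590. B = V − Δ·S = -50.7606.
(2,2): S=197.6350. Δ = (V_up−V_dn)/(S_up−S_dn) = (200.0493−67.7286)/(286.5707−154.1553) = 0.9993. V = [p*·200.0493 + (1−p*)·67.7286]/1.4 = 135.8390. B = V − Δ·S = -61.6545.
(1,0): S=73.3200. Δ = (V_up−V_dn)/(S_up−S_dn) = (44.9590−4.6114)/(106.3140−57.1896) = 0.8213. V = [p*·44.9590 + (1−p*)·4.6114]/1.4 = 29.9629. B = V − Δ·S = -30.2575.
(1,1): S=136.3000. Δ = (V_up−V_dn)/(S_up−S_dn) = (135.8390−44.9590)/(197.6350−106.3140) = 0.9952. V = [p*·135.8390 + (1−p*)·44.9590]/1.4 = 92.1835. B = V − Δ·S = -43.4582.
(0,0): S=94.0000. Δ = (V_up−V_dn)/(S_up−S_dn) = (92.1835−29.9629)/(136.3000−73.3200) = 0.9879. V = [p*·92.1835 + (1−p*)·29.9629]/1.4 = 62.5287. B = V − Δ·S = -30.3379.
Each (Δ,B) replicates both successor values, so the strategy is self-financing and V0 is arbitrage-free.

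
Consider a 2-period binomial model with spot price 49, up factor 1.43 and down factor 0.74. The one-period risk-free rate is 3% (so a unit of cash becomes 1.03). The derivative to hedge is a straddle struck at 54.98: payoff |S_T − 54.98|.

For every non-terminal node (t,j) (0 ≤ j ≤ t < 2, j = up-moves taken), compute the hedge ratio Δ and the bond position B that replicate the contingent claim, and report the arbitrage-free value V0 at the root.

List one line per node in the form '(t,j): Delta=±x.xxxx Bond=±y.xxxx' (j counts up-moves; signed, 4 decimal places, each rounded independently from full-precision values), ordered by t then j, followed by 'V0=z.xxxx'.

(0,0): Delta=0.0915 Bond=13.3985
(1,0): Delta=-1.0000 Bond=53.3786
(1,1): Delta=0.8706 Bond=-40.7901
V0=17.8825

Since d<R<u, set p* = (R−d)/(u−d) = 0.4203; price each node as the discounted p*-expectation of its children.
Terminal values V(2,·): V(2,0)=28.1476, V(2,1)=3.1282, V(2,2)=45.2201
  t=1,j=0: stock 36.2600 → up 51.8518 (V=3.1282), down 26.8324 (V=28.1476). Price 17.1186; hedge Δ=-1.0000, bond B=53.3786.
  t=1,j=1: stock 70.0700 → up 100.2001 (V=45.2201), down 51.8518 (V=3.1282). Price 20.2126; hedge Δ=0.8706, bond B=-40.7901.
  t=0,j=0: stock 49.0000 → up 70.0700 (V=20.2126), down 36.2600 (V=17.1186). Price 17.8825; hedge Δ=0.0915, bond B=13.3985.
Each (Δ,B) replicates both successor values, so the strategy is self-financing and V0 is arbitrage-free.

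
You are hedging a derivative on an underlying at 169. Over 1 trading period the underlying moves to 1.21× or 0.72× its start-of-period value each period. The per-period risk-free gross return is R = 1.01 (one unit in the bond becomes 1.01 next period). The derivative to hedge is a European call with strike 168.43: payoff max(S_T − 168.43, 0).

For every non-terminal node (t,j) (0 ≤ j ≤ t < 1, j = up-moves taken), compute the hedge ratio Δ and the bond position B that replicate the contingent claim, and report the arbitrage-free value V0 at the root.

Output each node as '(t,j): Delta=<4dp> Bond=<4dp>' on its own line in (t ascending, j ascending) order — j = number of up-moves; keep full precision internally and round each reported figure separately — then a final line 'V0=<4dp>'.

The replicating-portfolio and risk-neutral prices coincide; use p* = (1.01−0.72)/(1.21−0.72) = 0.5918 for the latter.
At expiry t=1: V(1,0)=0.0000, V(1,1)=36.0600
Node (0,0) S=169.0000: V=(p*·36.0600+(1−p*)·0.0000)/1.01=21.1303; Δ=(36.0600−0.0000)/(204.4900−121.6800)=0.4355; B=V−Δ·S=-52.4615
Root portfolio cost Δ·169+B reproduces V0=21.1303.

(0,0): Delta=0.4355 Bond=-52.4615
V0=21.1303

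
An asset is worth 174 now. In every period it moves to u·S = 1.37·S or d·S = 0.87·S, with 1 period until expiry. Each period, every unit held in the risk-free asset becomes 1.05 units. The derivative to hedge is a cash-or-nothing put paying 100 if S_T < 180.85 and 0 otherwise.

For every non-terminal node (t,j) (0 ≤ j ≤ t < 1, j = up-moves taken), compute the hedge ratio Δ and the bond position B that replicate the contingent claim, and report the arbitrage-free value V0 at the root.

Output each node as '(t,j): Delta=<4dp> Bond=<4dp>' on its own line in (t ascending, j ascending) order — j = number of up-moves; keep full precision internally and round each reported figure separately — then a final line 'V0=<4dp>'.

Since d<R<u, set p* = (R−d)/(u−d) = 0.3600; price each node as the discounted p*-expectation of its children.
Payoff layer (t=1): V(1,0)=100.0000, V(1,1)=0.0000
Node (0,0) S=174.0000: V=(p*·0.0000+(1−p*)·100.0000)/1.05=60.9524; Δ=(0.0000−100.0000)/(238.3800−151.3800)=-1.1494; B=V−Δ·S=260.9524
Self-financing check: at every node Δ·S+B equals the discounted successor values.

(0,0): Delta=-1.1494 Bond=260.9524
V0=60.9524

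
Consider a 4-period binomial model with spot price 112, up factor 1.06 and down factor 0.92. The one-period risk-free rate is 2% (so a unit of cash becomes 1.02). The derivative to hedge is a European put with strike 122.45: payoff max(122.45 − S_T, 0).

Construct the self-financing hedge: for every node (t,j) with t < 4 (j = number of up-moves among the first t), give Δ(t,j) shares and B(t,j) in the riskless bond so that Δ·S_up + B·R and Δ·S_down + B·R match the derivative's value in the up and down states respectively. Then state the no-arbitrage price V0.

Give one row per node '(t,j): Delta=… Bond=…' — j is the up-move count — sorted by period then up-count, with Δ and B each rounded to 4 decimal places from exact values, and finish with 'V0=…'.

Since d<R<u, set p* = (R−d)/(u−d) = 0.7143; price each node as the discounted p*-expectation of its children.
At expiry t=4: V(4,0)=42.2140, V(4,1)=30.0042, V(4,2)=15.9363, V(4,3)=0.0000, V(4,4)=0.0000
  t=3,j=0: stock 87.2131 → up 92.4458 (V=30.0042), down 80.2360 (V=42.2140). Price 32.8360; hedge Δ=-1.0000, bond B=120.0490.
  t=3,j=1: stock 100.4846 → up 106.5137 (V=15.9363), down 92.4458 (V=30.0042). Price 19.5644; hedge Δ=-1.0000, bond B=120.0490.
  t=3,j=2: stock 115.7757 → up 122.7223 (V=0.0000), down 106.5137 (V=15.9363). Price 4.4640; hedge Δ=-0.9832, bond B=118.2948.
  t=3,j=3: stock 133.3938 → up 141.3974 (V=0.0000), down 122.7223 (V=0.0000). Price 0.0000; hedge Δ=0.0000, bond B=0.0000.
  t=2,j=0: stock 94.7968 → up 100.4846 (V=19.5644), down 87.2131 (V=32.8360). Price 22.8983; hedge Δ=-1.0000, bond B=117.6951.
  t=2,j=1: stock 109.2224 → up 115.7757 (V=4.4640), down 100.4846 (V=19.5644). Price 8.6062; hedge Δ=-0.9875, bond B=116.4667.
  t=2,j=2: stock 125.8432 → up 133.3938 (V=0.0000), down 115.7757 (V=4.4640). Price 1.2504; hedge Δ=-0.2534, bond B=33.1358.
  t=1,j=0: stock 103.0400 → up 109.2224 (V=8.6062), down 94.7968 (V=22.8983). Price 12.4409; hedge Δ=-0.9907, bond B=114.5271.
  t=1,j=1: stock 118.7200 → up 125.8432 (V=1.2504), down 109.2224 (V=8.6062). Price 3.2863; hedge Δ=-0.4426, bond B=55.8281.
  t=0,j=0: stock 112.0000 → up 118.7200 (V=3.2863), down 103.0400 (V=12.4409). Price 5.7862; hedge Δ=-0.5838, bond B=71.1757.
Check: Δ(0,0)·S0 + B(0,0) = 5.7862 = V0.

(0,0): Delta=-0.5838 Bond=71.1757
(1,0): Delta=-0.9907 Bond=114.5271
(1,1): Delta=-0.4426 Bond=55.8281
(2,0): Delta=-1.0000 Bond=117.6951
(2,1): Delta=-0.9875 Bond=116.4667
(2,2): Delta=-0.2534 Bond=33.1358
(3,0): Delta=-1.0000 Bond=120.0490
(3,1): Delta=-1.0000 Bond=120.0490
(3,2): Delta=-0.9832 Bond=118.2948
(3,3): Delta=0.0000 Bond=0.0000
V0=5.7862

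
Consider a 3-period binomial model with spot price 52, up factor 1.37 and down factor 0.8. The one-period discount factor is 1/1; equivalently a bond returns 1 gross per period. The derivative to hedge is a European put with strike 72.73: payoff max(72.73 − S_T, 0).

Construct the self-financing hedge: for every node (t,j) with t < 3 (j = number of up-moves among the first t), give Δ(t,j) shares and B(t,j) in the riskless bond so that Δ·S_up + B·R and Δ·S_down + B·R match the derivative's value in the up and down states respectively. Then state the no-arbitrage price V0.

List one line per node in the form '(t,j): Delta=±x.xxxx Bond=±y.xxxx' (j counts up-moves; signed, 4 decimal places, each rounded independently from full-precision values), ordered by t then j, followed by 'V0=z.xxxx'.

Risk-neutral probability p* = (R−d)/(u−d) = (1−0.8)/(1.37−0.8) = 0.3509.
Terminal values V(3,·): V(3,0)=46.1060, V(3,1)=27.1364, V(3,2)=0.0000, V(3,3)=0.0000
(2,0): S=33.2800. Δ = (V_up−V_dn)/(S_up−S_dn) = (27.1364−46.1060)/(45.5936−26.6240) = -1.0000. V = [p*·27.1364 + (1−p*)·46.1060]/1 = 39.4500. B = V − Δ·S = 72.7300.
(2,1): S=56.9920. Δ = (V_up−V_dn)/(S_up−S_dn) = (0.0000−27.1364)/(78.0790−45.5936) = -0.8353. V = [p*·0.0000 + (1−p*)·27.1364]/1 = 17.6149. B = V − Δ·S = 65.2226.
(2,2): S=97.5988. Δ = (V_up−V_dn)/(S_up−S_dn) = (0.0000−0.0000)/(133.7104−78.0790) = 0.0000. V = [p*·0.0000 + (1−p*)·0.0000]/1 = 0.0000. B = V − Δ·S = 0.0000.
(1,0): S=41.6000. Δ = (V_up−V_dn)/(S_up−S_dn) = (17.6149−39.4500)/(56.9920−33.2800) = -0.9208. V = [p*·17.6149 + (1−p*)·39.4500]/1 = 31.7885. B = V − Δ·S = 70.0958.
(1,1): S=71.2400. Δ = (V_up−V_dn)/(S_up−S_dn) = (0.0000−17.6149)/(97.5988−56.9920) = -0.4338. V = [p*·0.0000 + (1−p*)·17.6149]/1 = 11.4342. B = V − Δ·S = 42.3375.
(0,0): S=52.0000. Δ = (V_up−V_dn)/(S_up−S_dn) = (11.4342−31.7885)/(71.2400−41.6000) = -0.6867. V = [p*·11.4342 + (1−p*)·31.7885]/1 = 24.6467. B = V − Δ·S = 60.3560.
The time-0 hedge costs 24.6467, which is the no-arbitrage price.

(0,0): Delta=-0.6867 Bond=60.3560
(1,0): Delta=-0.9208 Bond=70.0958
(1,1): Delta=-0.4338 Bond=42.3375
(2,0): Delta=-1.0000 Bond=72.7300
(2,1): Delta=-0.8353 Bond=65.2226
(2,2): Delta=0.0000 Bond=0.0000
V0=24.6467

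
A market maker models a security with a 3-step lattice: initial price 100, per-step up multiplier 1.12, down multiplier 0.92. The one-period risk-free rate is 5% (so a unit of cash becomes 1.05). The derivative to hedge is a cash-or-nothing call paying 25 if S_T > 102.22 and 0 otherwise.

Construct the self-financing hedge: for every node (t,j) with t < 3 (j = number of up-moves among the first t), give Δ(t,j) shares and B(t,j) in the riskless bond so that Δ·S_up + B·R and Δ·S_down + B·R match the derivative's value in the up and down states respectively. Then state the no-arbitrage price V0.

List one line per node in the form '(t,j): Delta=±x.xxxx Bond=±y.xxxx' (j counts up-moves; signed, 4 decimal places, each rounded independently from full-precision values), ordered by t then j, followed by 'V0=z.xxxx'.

(0,0): Delta=0.5159 Bond=-36.0760
(1,0): Delta=0.8411 Bond=-67.8005
(1,1): Delta=0.3720 Bond=-21.7687
(2,0): Delta=0.0000 Bond=0.0000
(2,1): Delta=1.2131 Bond=-109.5238
(2,2): Delta=0.0000 Bond=23.8095
V0=15.5113

No-arbitrage ⇒ martingale measure with p* = (R−d)/(u−d) = 0.6500.
At expiry t=3: V(3,0)=0.0000, V(3,1)=0.0000, V(3,2)=25.0000, V(3,3)=25.0000
(2,0): S=84.6400. Δ = (V_up−V_dn)/(S_up−S_dn) = (0.0000−0.0000)/(94.7968−77.8688) = 0.0000. V = [p*·0.0000 + (1−p*)·0.0000]/1.05 = 0.0000. B = V − Δ·S = 0.0000.
(2,1): S=103.0400. Δ = (V_up−V_dn)/(S_up−S_dn) = (25.0000−0.0000)/(115.4048−94.7968) = 1.2131. V = [p*·25.0000 + (1−p*)·0.0000]/1.05 = 15.4762. B = V − Δ·S = -109.5238.
(2,2): S=125.4400. Δ = (V_up−V_dn)/(S_up−S_dn) = (25.0000−25.0000)/(140.4928−115.4048) = 0.0000. V = [p*·25.0000 + (1−p*)·25.0000]/1.05 = 23.8095. B = V − Δ·S = 23.8095.
(1,0): S=92.0000. Δ = (V_up−V_dn)/(S_up−S_dn) = (15.4762−0.0000)/(103.0400−84.6400) = 0.8411. V = [p*·15.4762 + (1−p*)·0.0000]/1.05 = 9.5805. B = V − Δ·S = -67.8005.
(1,1): S=112.0000. Δ = (V_up−V_dn)/(S_up−S_dn) = (23.8095−15.4762)/(125.4400−103.0400) = 0.3720. V = [p*·23.8095 + (1−p*)·15.4762]/1.05 = 19.8980. B = V − Δ·S = -21.7687.
(0,0): S=100.0000. Δ = (V_up−V_dn)/(S_up−S_dn) = (19.8980−9.5805)/(112.0000−92.0000) = 0.5159. V = [p*·19.8980 + (1−p*)·9.5805]/1.05 = 15.5113. B = V − Δ·S = -36.0760.
Root portfolio cost Δ·100+B reproduces V0=15.5113.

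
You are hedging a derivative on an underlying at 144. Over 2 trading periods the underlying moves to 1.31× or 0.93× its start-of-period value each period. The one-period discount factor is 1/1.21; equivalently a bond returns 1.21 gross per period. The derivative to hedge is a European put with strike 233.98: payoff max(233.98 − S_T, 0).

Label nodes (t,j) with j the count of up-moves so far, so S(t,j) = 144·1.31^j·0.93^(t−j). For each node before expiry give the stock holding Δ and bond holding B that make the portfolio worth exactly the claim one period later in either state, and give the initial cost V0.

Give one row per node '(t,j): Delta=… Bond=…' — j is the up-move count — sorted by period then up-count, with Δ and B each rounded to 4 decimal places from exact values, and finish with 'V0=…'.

The replicating-portfolio and risk-neutral prices coincide; use p* = (1.21−0.93)/(1.31−0.93) = 0.7368 for the latter.
Terminal values V(2,·): V(2,0)=109.4344, V(2,1)=58.5448, V(2,2)=0.0000
  t=1,j=0: stock 133.9200 → up 175.4352 (V=58.5448), down 124.5456 (V=109.4344). Price 59.4519; hedge Δ=-1.0000, bond B=193.3719.
  t=1,j=1: stock 188.6400 → up 247.1184 (V=0.0000), down 175.4352 (V=58.5448). Price 12.7327; hedge Δ=-0.8167, bond B=166.7979.
  t=0,j=0: stock 144.0000 → up 188.6400 (V=12.7327), down 133.9200 (V=59.4519). Price 20.6836; hedge Δ=-0.8538, bond B=143.6290.
The time-0 hedge costs 20.6836, which is the no-arbitrage price.

(0,0): Delta=-0.8538 Bond=143.6290
(1,0): Delta=-1.0000 Bond=193.3719
(1,1): Delta=-0.8167 Bond=166.7979
V0=20.6836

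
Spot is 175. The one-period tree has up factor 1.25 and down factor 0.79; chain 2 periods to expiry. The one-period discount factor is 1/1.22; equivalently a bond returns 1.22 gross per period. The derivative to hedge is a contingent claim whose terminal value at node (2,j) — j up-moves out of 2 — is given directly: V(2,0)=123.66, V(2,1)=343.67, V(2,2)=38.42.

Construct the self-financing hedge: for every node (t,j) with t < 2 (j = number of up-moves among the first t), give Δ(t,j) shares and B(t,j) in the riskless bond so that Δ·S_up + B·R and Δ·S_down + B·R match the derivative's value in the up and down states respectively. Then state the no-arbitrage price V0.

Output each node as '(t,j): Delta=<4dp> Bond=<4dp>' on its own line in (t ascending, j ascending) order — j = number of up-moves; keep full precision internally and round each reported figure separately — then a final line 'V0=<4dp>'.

(0,0): Delta=-2.7593 Bond=533.9453
(1,0): Delta=3.4595 Bond=-208.3469
(1,1): Delta=-3.0335 Bond=711.3965
V0=51.0623

The replicating-portfolio and risk-neutral prices coincide; use p* = (1.22−0.79)/(1.25−0.79) = 0.9348 for the latter.
Payoff layer (t=2): V(2,0)=123.6600, V(2,1)=343.6700, V(2,2)=38.4200
  t=1,j=0: stock 138.2500 → up 172.8125 (V=343.6700), down 109.2175 (V=123.6600). Price 269.9357; hedge Δ=3.4595, bond B=-208.3469.
  t=1,j=1: stock 218.7500 → up 273.4375 (V=38.4200), down 172.8125 (V=343.6700). Price 47.8095; hedge Δ=-3.0335, bond B=711.3965.
  t=0,j=0: stock 175.0000 → up 218.7500 (V=47.8095), down 138.2500 (V=269.9357). Price 51.0623; hedge Δ=-2.7593, bond B=533.9453.
Self-financing check: at every node Δ·S+B equals the discounted successor values.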